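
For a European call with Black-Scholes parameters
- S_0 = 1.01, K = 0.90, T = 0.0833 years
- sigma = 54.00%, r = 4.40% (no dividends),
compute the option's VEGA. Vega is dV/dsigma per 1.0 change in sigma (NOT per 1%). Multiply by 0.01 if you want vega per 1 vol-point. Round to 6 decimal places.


Answer: Vega = 0.081631

Derivation:
d1 = 0.8413110827; d2 = 0.6854576900
phi(d1) = 0.2800349948; exp(-qT) = 1.0000000000; exp(-rT) = 0.9963415086
Vega = S * exp(-qT) * phi(d1) * sqrt(T) = 1.0100 * 1.0000000000 * 0.2800349948 * 0.2886173938 = 0.081631


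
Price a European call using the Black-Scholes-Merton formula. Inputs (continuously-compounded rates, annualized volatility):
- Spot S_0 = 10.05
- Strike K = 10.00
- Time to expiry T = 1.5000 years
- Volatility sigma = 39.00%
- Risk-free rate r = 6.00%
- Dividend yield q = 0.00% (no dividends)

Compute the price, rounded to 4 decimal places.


d1 = (ln(S/K) + (r - q + 0.5*sigma^2) * T) / (sigma * sqrt(T)) = 0.43768936
d2 = d1 - sigma * sqrt(T) = -0.03996114
exp(-rT) = 0.91393119; exp(-qT) = 1.00000000
C = S_0 * exp(-qT) * N(d1) - K * exp(-rT) * N(d2)
N(d1) = 0.66919426; N(d2) = 0.48406205
C = 10.0500 * 1.00000000 * 0.66919426 - 10.0000 * 0.91393119 * 0.48406205 = 2.3014

Answer: Price = 2.3014


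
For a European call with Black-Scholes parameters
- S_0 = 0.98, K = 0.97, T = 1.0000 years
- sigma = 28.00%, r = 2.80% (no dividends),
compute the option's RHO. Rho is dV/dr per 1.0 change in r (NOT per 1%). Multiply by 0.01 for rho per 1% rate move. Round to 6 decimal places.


Answer: Rho = 0.470340

Derivation:
d1 = 0.2766303577; d2 = -0.0033696423
phi(d1) = 0.3839662155; exp(-qT) = 1.0000000000; exp(-rT) = 0.9723883668
N(d2) = 0.4986557098
Rho = K*T*exp(-rT)*N(d2) = 0.9700 * 1.0000 * 0.9723883668 * 0.4986557098 = 0.470340


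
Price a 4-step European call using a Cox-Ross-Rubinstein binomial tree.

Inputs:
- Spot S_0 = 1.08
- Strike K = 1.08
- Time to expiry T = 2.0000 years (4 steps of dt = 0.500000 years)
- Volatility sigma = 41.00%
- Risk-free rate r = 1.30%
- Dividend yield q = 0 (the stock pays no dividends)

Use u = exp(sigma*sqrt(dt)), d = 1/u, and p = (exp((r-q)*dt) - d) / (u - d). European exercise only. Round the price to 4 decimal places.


Answer: Price = V(0,0) = 0.2427

Derivation:
dt = T/N = 0.500000
u = exp(sigma*sqrt(dt)) = 1.336312; d = 1/u = 0.748328
p = (exp((r-q)*dt) - d) / (u - d) = 0.439116
Discount per step: exp(-r*dt) = 0.993521
Stock lattice S(k, i) with i counting down-moves:
  k=0: S(0,0) = 1.0800
  k=1: S(1,0) = 1.4432; S(1,1) = 0.8082
  k=2: S(2,0) = 1.9286; S(2,1) = 1.0800; S(2,2) = 0.6048
  k=3: S(3,0) = 2.5772; S(3,1) = 1.4432; S(3,2) = 0.8082; S(3,3) = 0.4526
  k=4: S(4,0) = 3.4439; S(4,1) = 1.9286; S(4,2) = 1.0800; S(4,3) = 0.6048; S(4,4) = 0.3387
Terminal payoffs V(N, i) = max(S_T - K, 0):
  V(4,0) = 2.363940; V(4,1) = 0.848589; V(4,2) = 0.000000; V(4,3) = 0.000000; V(4,4) = 0.000000
Backward induction: V(k, i) = exp(-r*dt) * [p * V(k+1, i) + (1-p) * V(k+1, i+1)].
  V(3,0) = exp(-r*dt) * [p*2.363940 + (1-p)*0.848589] = 1.504194
  V(3,1) = exp(-r*dt) * [p*0.848589 + (1-p)*0.000000] = 0.370214
  V(3,2) = exp(-r*dt) * [p*0.000000 + (1-p)*0.000000] = 0.000000
  V(3,3) = exp(-r*dt) * [p*0.000000 + (1-p)*0.000000] = 0.000000
  V(2,0) = exp(-r*dt) * [p*1.504194 + (1-p)*0.370214] = 0.862538
  V(2,1) = exp(-r*dt) * [p*0.370214 + (1-p)*0.000000] = 0.161514
  V(2,2) = exp(-r*dt) * [p*0.000000 + (1-p)*0.000000] = 0.000000
  V(1,0) = exp(-r*dt) * [p*0.862538 + (1-p)*0.161514] = 0.466304
  V(1,1) = exp(-r*dt) * [p*0.161514 + (1-p)*0.000000] = 0.070464
  V(0,0) = exp(-r*dt) * [p*0.466304 + (1-p)*0.070464] = 0.242701


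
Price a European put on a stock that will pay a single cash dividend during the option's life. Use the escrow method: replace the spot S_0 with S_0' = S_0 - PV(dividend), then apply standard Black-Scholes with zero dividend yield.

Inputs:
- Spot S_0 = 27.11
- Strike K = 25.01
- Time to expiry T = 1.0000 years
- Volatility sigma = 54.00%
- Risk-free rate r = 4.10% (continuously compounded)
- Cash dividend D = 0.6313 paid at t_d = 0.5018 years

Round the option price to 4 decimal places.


PV(D) = D * exp(-r * t_d) = 0.6313 * 0.97963640 = 0.61844446
S_0' = S_0 - PV(D) = 27.1100 - 0.61844446 = 26.49155554
d1 = (ln(S_0'/K) + (r + sigma^2/2)*T) / (sigma*sqrt(T)) = 0.45250052
d2 = d1 - sigma*sqrt(T) = -0.08749948
exp(-rT) = 0.95982913
N(-d1) = 0.32545422; N(-d2) = 0.53486275
P = K * exp(-rT) * N(-d2) - S_0' * N(-d1) = 25.0100 * 0.95982913 * 0.53486275 - 26.49155554 * 0.32545422 = 4.2178

Answer: Price = 4.2178


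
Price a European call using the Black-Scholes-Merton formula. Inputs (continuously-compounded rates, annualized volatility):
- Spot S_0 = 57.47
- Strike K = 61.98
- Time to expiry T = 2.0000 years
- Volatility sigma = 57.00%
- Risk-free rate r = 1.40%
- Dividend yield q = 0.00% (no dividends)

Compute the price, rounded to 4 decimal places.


Answer: Price = 17.0624

Derivation:
d1 = (ln(S/K) + (r - q + 0.5*sigma^2) * T) / (sigma * sqrt(T)) = 0.34406491
d2 = d1 - sigma * sqrt(T) = -0.46203682
exp(-rT) = 0.97238837; exp(-qT) = 1.00000000
C = S_0 * exp(-qT) * N(d1) - K * exp(-rT) * N(d2)
N(d1) = 0.63460126; N(d2) = 0.32202746
C = 57.4700 * 1.00000000 * 0.63460126 - 61.9800 * 0.97238837 * 0.32202746 = 17.0624


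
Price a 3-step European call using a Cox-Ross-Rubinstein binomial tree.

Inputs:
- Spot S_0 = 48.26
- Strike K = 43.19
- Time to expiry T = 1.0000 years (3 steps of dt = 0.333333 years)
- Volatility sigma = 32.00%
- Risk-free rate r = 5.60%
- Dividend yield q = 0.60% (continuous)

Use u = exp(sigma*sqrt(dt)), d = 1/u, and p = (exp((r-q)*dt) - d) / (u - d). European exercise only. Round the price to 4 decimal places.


dt = T/N = 0.333333
u = exp(sigma*sqrt(dt)) = 1.202920; d = 1/u = 0.831310
p = (exp((r-q)*dt) - d) / (u - d) = 0.499169
Discount per step: exp(-r*dt) = 0.981506
Stock lattice S(k, i) with i counting down-moves:
  k=0: S(0,0) = 48.2600
  k=1: S(1,0) = 58.0529; S(1,1) = 40.1190
  k=2: S(2,0) = 69.8330; S(2,1) = 48.2600; S(2,2) = 33.3514
  k=3: S(3,0) = 84.0036; S(3,1) = 58.0529; S(3,2) = 40.1190; S(3,3) = 27.7253
Terminal payoffs V(N, i) = max(S_T - K, 0):
  V(3,0) = 40.813572; V(3,1) = 14.862928; V(3,2) = 0.000000; V(3,3) = 0.000000
Backward induction: V(k, i) = exp(-r*dt) * [p * V(k+1, i) + (1-p) * V(k+1, i+1)].
  V(2,0) = exp(-r*dt) * [p*40.813572 + (1-p)*14.862928] = 27.302248
  V(2,1) = exp(-r*dt) * [p*14.862928 + (1-p)*0.000000] = 7.281902
  V(2,2) = exp(-r*dt) * [p*0.000000 + (1-p)*0.000000] = 0.000000
  V(1,0) = exp(-r*dt) * [p*27.302248 + (1-p)*7.281902] = 16.955947
  V(1,1) = exp(-r*dt) * [p*7.281902 + (1-p)*0.000000] = 3.567675
  V(0,0) = exp(-r*dt) * [p*16.955947 + (1-p)*3.567675] = 10.061110

Answer: Price = V(0,0) = 10.0611


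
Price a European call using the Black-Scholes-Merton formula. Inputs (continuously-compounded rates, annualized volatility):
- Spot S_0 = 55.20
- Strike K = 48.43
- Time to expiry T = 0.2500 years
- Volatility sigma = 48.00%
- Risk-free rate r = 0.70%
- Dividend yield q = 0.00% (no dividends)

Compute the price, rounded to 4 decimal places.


d1 = (ln(S/K) + (r - q + 0.5*sigma^2) * T) / (sigma * sqrt(T)) = 0.67247290
d2 = d1 - sigma * sqrt(T) = 0.43247290
exp(-rT) = 0.99825153; exp(-qT) = 1.00000000
C = S_0 * exp(-qT) * N(d1) - K * exp(-rT) * N(d2)
N(d1) = 0.74935866; N(d2) = 0.66730113
C = 55.2000 * 1.00000000 * 0.74935866 - 48.4300 * 0.99825153 * 0.66730113 = 9.1037

Answer: Price = 9.1037


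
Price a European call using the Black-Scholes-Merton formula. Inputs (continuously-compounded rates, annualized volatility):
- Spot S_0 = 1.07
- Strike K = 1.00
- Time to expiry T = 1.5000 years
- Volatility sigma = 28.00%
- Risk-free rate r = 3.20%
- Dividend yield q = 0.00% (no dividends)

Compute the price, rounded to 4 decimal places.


Answer: Price = 0.2038

Derivation:
d1 = (ln(S/K) + (r - q + 0.5*sigma^2) * T) / (sigma * sqrt(T)) = 0.50873175
d2 = d1 - sigma * sqrt(T) = 0.16580319
exp(-rT) = 0.95313379; exp(-qT) = 1.00000000
C = S_0 * exp(-qT) * N(d1) - K * exp(-rT) * N(d2)
N(d1) = 0.69452987; N(d2) = 0.56584408
C = 1.0700 * 1.00000000 * 0.69452987 - 1.0000 * 0.95313379 * 0.56584408 = 0.2038


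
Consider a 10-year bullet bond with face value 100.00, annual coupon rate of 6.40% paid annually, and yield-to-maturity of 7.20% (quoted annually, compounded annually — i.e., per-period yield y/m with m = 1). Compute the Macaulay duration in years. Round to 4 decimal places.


Coupon per period c = face * coupon_rate / m = 6.400000
Periods per year m = 1; per-period yield y/m = 0.072000
Number of cashflows N = 10
Cashflows (t years, CF_t, discount factor 1/(1+y/m)^(m*t), PV):
  t = 1.0000: CF_t = 6.400000, DF = 0.932836, PV = 5.970149
  t = 2.0000: CF_t = 6.400000, DF = 0.870183, PV = 5.569169
  t = 3.0000: CF_t = 6.400000, DF = 0.811738, PV = 5.195120
  t = 4.0000: CF_t = 6.400000, DF = 0.757218, PV = 4.846194
  t = 5.0000: CF_t = 6.400000, DF = 0.706360, PV = 4.520704
  t = 6.0000: CF_t = 6.400000, DF = 0.658918, PV = 4.217074
  t = 7.0000: CF_t = 6.400000, DF = 0.614662, PV = 3.933838
  t = 8.0000: CF_t = 6.400000, DF = 0.573379, PV = 3.669625
  t = 9.0000: CF_t = 6.400000, DF = 0.534868, PV = 3.423158
  t = 10.0000: CF_t = 106.400000, DF = 0.498944, PV = 53.087683
Price P = sum_t PV_t = 94.432715
Macaulay numerator sum_t t * PV_t:
  t * PV_t at t = 1.0000: 5.970149
  t * PV_t at t = 2.0000: 11.138338
  t * PV_t at t = 3.0000: 15.585361
  t * PV_t at t = 4.0000: 19.384778
  t * PV_t at t = 5.0000: 22.603519
  t * PV_t at t = 6.0000: 25.302446
  t * PV_t at t = 7.0000: 27.536866
  t * PV_t at t = 8.0000: 29.357000
  t * PV_t at t = 9.0000: 30.808419
  t * PV_t at t = 10.0000: 530.876834
Macaulay duration D = (sum_t t * PV_t) / P = 718.563711 / 94.432715 = 7.609267

Answer: Macaulay duration = 7.6093 years


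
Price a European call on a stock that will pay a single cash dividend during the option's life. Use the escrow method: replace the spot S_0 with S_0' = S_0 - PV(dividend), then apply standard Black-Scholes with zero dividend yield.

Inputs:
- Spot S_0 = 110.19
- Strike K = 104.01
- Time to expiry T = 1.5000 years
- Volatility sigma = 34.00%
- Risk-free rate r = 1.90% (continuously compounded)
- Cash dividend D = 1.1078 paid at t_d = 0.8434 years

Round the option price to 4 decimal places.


PV(D) = D * exp(-r * t_d) = 1.1078 * 0.98410311 = 1.09018943
S_0' = S_0 - PV(D) = 110.1900 - 1.09018943 = 109.09981057
d1 = (ln(S_0'/K) + (r + sigma^2/2)*T) / (sigma*sqrt(T)) = 0.39138069
d2 = d1 - sigma*sqrt(T) = -0.02503256
exp(-rT) = 0.97190229
N(d1) = 0.65224207; N(d2) = 0.49001449
C = S_0' * N(d1) - K * exp(-rT) * N(d2) = 109.09981057 * 0.65224207 - 104.0100 * 0.97190229 * 0.49001449 = 21.6251

Answer: Price = 21.6251


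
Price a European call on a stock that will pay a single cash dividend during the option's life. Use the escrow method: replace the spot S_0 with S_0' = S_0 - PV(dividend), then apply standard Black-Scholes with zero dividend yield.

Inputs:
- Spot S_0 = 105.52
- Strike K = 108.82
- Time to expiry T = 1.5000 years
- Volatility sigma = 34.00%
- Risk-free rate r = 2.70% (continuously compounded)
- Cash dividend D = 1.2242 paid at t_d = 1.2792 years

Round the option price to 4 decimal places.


PV(D) = D * exp(-r * t_d) = 1.2242 * 0.96605124 = 1.18263993
S_0' = S_0 - PV(D) = 105.5200 - 1.18263993 = 104.33736007
d1 = (ln(S_0'/K) + (r + sigma^2/2)*T) / (sigma*sqrt(T)) = 0.20444679
d2 = d1 - sigma*sqrt(T) = -0.21196646
exp(-rT) = 0.96030916
N(d1) = 0.58099782; N(d2) = 0.41606660
C = S_0' * N(d1) - K * exp(-rT) * N(d2) = 104.33736007 * 0.58099782 - 108.8200 * 0.96030916 * 0.41606660 = 17.1405

Answer: Price = 17.1405


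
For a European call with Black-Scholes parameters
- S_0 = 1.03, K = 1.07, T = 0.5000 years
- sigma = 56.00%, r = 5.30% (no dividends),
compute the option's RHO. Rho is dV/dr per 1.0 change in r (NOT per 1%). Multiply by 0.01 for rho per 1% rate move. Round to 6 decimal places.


Answer: Rho = 0.213666

Derivation:
d1 = 0.1686958633; d2 = -0.2272839342
phi(d1) = 0.3933058678; exp(-qT) = 1.0000000000; exp(-rT) = 0.9738480438
N(d2) = 0.4101014824
Rho = K*T*exp(-rT)*N(d2) = 1.0700 * 0.5000 * 0.9738480438 * 0.4101014824 = 0.213666


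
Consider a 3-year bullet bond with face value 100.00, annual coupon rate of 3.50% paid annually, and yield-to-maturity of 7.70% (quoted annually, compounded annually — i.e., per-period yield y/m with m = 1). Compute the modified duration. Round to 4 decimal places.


Coupon per period c = face * coupon_rate / m = 3.500000
Periods per year m = 1; per-period yield y/m = 0.077000
Number of cashflows N = 3
Cashflows (t years, CF_t, discount factor 1/(1+y/m)^(m*t), PV):
  t = 1.0000: CF_t = 3.500000, DF = 0.928505, PV = 3.249768
  t = 2.0000: CF_t = 3.500000, DF = 0.862122, PV = 3.017426
  t = 3.0000: CF_t = 103.500000, DF = 0.800484, PV = 82.850139
Price P = sum_t PV_t = 89.117333
First compute Macaulay numerator sum_t t * PV_t:
  t * PV_t at t = 1.0000: 3.249768
  t * PV_t at t = 2.0000: 6.034852
  t * PV_t at t = 3.0000: 248.550416
Macaulay duration D = 257.835036 / 89.117333 = 2.893209
Modified duration = D / (1 + y/m) = 2.893209 / (1 + 0.077000) = 2.686359

Answer: Modified duration = 2.6864


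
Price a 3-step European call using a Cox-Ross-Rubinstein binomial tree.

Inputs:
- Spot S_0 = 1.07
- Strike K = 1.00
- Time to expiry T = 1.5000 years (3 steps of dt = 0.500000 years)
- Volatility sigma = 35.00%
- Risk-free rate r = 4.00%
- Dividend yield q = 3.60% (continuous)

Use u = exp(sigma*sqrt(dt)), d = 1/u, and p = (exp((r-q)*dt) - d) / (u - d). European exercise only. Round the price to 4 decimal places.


Answer: Price = V(0,0) = 0.2161

Derivation:
dt = T/N = 0.500000
u = exp(sigma*sqrt(dt)) = 1.280803; d = 1/u = 0.780760
p = (exp((r-q)*dt) - d) / (u - d) = 0.442446
Discount per step: exp(-r*dt) = 0.980199
Stock lattice S(k, i) with i counting down-moves:
  k=0: S(0,0) = 1.0700
  k=1: S(1,0) = 1.3705; S(1,1) = 0.8354
  k=2: S(2,0) = 1.7553; S(2,1) = 1.0700; S(2,2) = 0.6523
  k=3: S(3,0) = 2.2482; S(3,1) = 1.3705; S(3,2) = 0.8354; S(3,3) = 0.5093
Terminal payoffs V(N, i) = max(S_T - K, 0):
  V(3,0) = 1.248179; V(3,1) = 0.370459; V(3,2) = 0.000000; V(3,3) = 0.000000
Backward induction: V(k, i) = exp(-r*dt) * [p * V(k+1, i) + (1-p) * V(k+1, i+1)].
  V(2,0) = exp(-r*dt) * [p*1.248179 + (1-p)*0.370459] = 0.743778
  V(2,1) = exp(-r*dt) * [p*0.370459 + (1-p)*0.000000] = 0.160663
  V(2,2) = exp(-r*dt) * [p*0.000000 + (1-p)*0.000000] = 0.000000
  V(1,0) = exp(-r*dt) * [p*0.743778 + (1-p)*0.160663] = 0.410369
  V(1,1) = exp(-r*dt) * [p*0.160663 + (1-p)*0.000000] = 0.069677
  V(0,0) = exp(-r*dt) * [p*0.410369 + (1-p)*0.069677] = 0.216050


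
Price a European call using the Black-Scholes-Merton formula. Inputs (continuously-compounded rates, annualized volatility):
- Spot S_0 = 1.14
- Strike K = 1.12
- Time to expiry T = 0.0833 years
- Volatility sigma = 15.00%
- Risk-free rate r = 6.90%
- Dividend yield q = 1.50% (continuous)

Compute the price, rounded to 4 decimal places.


Answer: Price = 0.0344

Derivation:
d1 = (ln(S/K) + (r - q + 0.5*sigma^2) * T) / (sigma * sqrt(T)) = 0.53438457
d2 = d1 - sigma * sqrt(T) = 0.49109196
exp(-rT) = 0.99426879; exp(-qT) = 0.99875128
C = S_0 * exp(-qT) * N(d1) - K * exp(-rT) * N(d2)
N(d1) = 0.70346225; N(d2) = 0.68831929
C = 1.1400 * 0.99875128 * 0.70346225 - 1.1200 * 0.99426879 * 0.68831929 = 0.0344


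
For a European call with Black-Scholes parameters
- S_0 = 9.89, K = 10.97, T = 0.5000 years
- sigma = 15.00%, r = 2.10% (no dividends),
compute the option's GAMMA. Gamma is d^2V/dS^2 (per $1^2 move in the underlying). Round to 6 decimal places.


Answer: Gamma = 0.270586

Derivation:
d1 = -0.8251005457; d2 = -0.9311665629
phi(d1) = 0.2838430063; exp(-qT) = 1.0000000000; exp(-rT) = 0.9895549326
Gamma = exp(-qT) * phi(d1) / (S * sigma * sqrt(T)) = 1.0000000000 * 0.2838430063 / (9.8900 * 0.1500 * 0.7071067812) = 0.270586


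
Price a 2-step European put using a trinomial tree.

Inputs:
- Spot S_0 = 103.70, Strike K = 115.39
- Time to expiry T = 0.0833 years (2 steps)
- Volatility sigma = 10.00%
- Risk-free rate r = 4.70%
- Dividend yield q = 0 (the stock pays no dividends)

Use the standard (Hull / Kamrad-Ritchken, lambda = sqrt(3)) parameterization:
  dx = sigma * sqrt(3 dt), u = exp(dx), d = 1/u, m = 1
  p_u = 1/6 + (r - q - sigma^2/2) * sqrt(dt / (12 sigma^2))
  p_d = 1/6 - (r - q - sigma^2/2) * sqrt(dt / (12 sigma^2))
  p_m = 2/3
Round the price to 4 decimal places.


dt = T/N = 0.041650; dx = sigma*sqrt(3*dt) = 0.035348
u = exp(dx) = 1.035980; d = 1/u = 0.965269
p_u = 0.191410, p_m = 0.666667, p_d = 0.141923
Discount per step: exp(-r*dt) = 0.998044
Stock lattice S(k, j) with j the centered position index:
  k=0: S(0,+0) = 103.7000
  k=1: S(1,-1) = 100.0984; S(1,+0) = 103.7000; S(1,+1) = 107.4312
  k=2: S(2,-2) = 96.6219; S(2,-1) = 100.0984; S(2,+0) = 103.7000; S(2,+1) = 107.4312; S(2,+2) = 111.2966
Terminal payoffs V(N, j) = max(K - S_T, 0):
  V(2,-2) = 18.768085; V(2,-1) = 15.291585; V(2,+0) = 11.690000; V(2,+1) = 7.958828; V(2,+2) = 4.093407
Backward induction: V(k, j) = exp(-r*dt) * [p_u * V(k+1, j+1) + p_m * V(k+1, j) + p_d * V(k+1, j-1)]
  V(1,-1) = exp(-r*dt) * [p_u*11.690000 + p_m*15.291585 + p_d*18.768085] = 15.066078
  V(1,+0) = exp(-r*dt) * [p_u*7.958828 + p_m*11.690000 + p_d*15.291585] = 11.464498
  V(1,+1) = exp(-r*dt) * [p_u*4.093407 + p_m*7.958828 + p_d*11.690000] = 7.733331
  V(0,+0) = exp(-r*dt) * [p_u*7.733331 + p_m*11.464498 + p_d*15.066078] = 11.239437

Answer: Price = V(0,0) = 11.2394


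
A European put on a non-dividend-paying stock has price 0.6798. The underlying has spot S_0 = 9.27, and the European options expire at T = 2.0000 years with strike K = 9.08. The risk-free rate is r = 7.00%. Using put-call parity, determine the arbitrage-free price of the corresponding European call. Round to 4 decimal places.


Answer: Call price = 2.0560

Derivation:
Put-call parity: C - P = S_0 * exp(-qT) - K * exp(-rT).
S_0 * exp(-qT) = 9.2700 * 1.00000000 = 9.27000000
K * exp(-rT) = 9.0800 * 0.86935824 = 7.89377278
C = P + S*exp(-qT) - K*exp(-rT)
C = 0.6798 + 9.27000000 - 7.89377278 = 2.0560


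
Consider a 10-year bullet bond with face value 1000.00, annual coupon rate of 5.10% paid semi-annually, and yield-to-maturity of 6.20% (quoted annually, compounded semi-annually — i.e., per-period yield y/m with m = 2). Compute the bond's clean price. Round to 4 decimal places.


Answer: Price = 918.9253

Derivation:
Coupon per period c = face * coupon_rate / m = 25.500000
Periods per year m = 2; per-period yield y/m = 0.031000
Number of cashflows N = 20
Cashflows (t years, CF_t, discount factor 1/(1+y/m)^(m*t), PV):
  t = 0.5000: CF_t = 25.500000, DF = 0.969932, PV = 24.733269
  t = 1.0000: CF_t = 25.500000, DF = 0.940768, PV = 23.989591
  t = 1.5000: CF_t = 25.500000, DF = 0.912481, PV = 23.268275
  t = 2.0000: CF_t = 25.500000, DF = 0.885045, PV = 22.568647
  t = 2.5000: CF_t = 25.500000, DF = 0.858434, PV = 21.890055
  t = 3.0000: CF_t = 25.500000, DF = 0.832622, PV = 21.231867
  t = 3.5000: CF_t = 25.500000, DF = 0.807587, PV = 20.593470
  t = 4.0000: CF_t = 25.500000, DF = 0.783305, PV = 19.974267
  t = 4.5000: CF_t = 25.500000, DF = 0.759752, PV = 19.373683
  t = 5.0000: CF_t = 25.500000, DF = 0.736908, PV = 18.791157
  t = 5.5000: CF_t = 25.500000, DF = 0.714751, PV = 18.226147
  t = 6.0000: CF_t = 25.500000, DF = 0.693260, PV = 17.678125
  t = 6.5000: CF_t = 25.500000, DF = 0.672415, PV = 17.146581
  t = 7.0000: CF_t = 25.500000, DF = 0.652197, PV = 16.631019
  t = 7.5000: CF_t = 25.500000, DF = 0.632587, PV = 16.130960
  t = 8.0000: CF_t = 25.500000, DF = 0.613566, PV = 15.645936
  t = 8.5000: CF_t = 25.500000, DF = 0.595117, PV = 15.175495
  t = 9.0000: CF_t = 25.500000, DF = 0.577224, PV = 14.719200
  t = 9.5000: CF_t = 25.500000, DF = 0.559868, PV = 14.276625
  t = 10.0000: CF_t = 1025.500000, DF = 0.543034, PV = 556.880947
Price P = sum_t PV_t = 918.925314


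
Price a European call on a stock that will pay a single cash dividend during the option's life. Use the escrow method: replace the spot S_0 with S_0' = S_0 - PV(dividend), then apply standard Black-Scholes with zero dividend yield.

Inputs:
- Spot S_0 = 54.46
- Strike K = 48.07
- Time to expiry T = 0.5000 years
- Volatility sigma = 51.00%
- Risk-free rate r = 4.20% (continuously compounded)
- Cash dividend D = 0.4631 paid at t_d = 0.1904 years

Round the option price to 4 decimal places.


Answer: Price = 11.2076

Derivation:
PV(D) = D * exp(-r * t_d) = 0.4631 * 0.99203509 = 0.45941145
S_0' = S_0 - PV(D) = 54.4600 - 0.45941145 = 54.00058855
d1 = (ln(S_0'/K) + (r + sigma^2/2)*T) / (sigma*sqrt(T)) = 0.56114237
d2 = d1 - sigma*sqrt(T) = 0.20051791
exp(-rT) = 0.97921896
N(d1) = 0.71264976; N(d2) = 0.57946222
C = S_0' * N(d1) - K * exp(-rT) * N(d2) = 54.00058855 * 0.71264976 - 48.0700 * 0.97921896 * 0.57946222 = 11.2076


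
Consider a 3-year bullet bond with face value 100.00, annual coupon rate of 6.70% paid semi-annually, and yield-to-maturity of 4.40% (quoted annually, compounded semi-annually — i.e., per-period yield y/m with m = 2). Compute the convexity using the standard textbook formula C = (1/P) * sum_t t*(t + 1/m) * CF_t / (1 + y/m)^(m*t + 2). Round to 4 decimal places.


Answer: Convexity = 9.0532

Derivation:
Coupon per period c = face * coupon_rate / m = 3.350000
Periods per year m = 2; per-period yield y/m = 0.022000
Number of cashflows N = 6
Cashflows (t years, CF_t, discount factor 1/(1+y/m)^(m*t), PV):
  t = 0.5000: CF_t = 3.350000, DF = 0.978474, PV = 3.277886
  t = 1.0000: CF_t = 3.350000, DF = 0.957411, PV = 3.207325
  t = 1.5000: CF_t = 3.350000, DF = 0.936801, PV = 3.138283
  t = 2.0000: CF_t = 3.350000, DF = 0.916635, PV = 3.070727
  t = 2.5000: CF_t = 3.350000, DF = 0.896903, PV = 3.004625
  t = 3.0000: CF_t = 103.350000, DF = 0.877596, PV = 90.699545
Price P = sum_t PV_t = 106.398392
Convexity numerator sum_t t*(t + 1/m) * CF_t / (1+y/m)^(m*t + 2):
  t = 0.5000: term = 1.569142
  t = 1.0000: term = 4.606091
  t = 1.5000: term = 9.013876
  t = 2.0000: term = 14.699733
  t = 2.5000: term = 21.574950
  t = 3.0000: term = 911.785358
Convexity = (1/P) * sum = 963.249149 / 106.398392 = 9.053230


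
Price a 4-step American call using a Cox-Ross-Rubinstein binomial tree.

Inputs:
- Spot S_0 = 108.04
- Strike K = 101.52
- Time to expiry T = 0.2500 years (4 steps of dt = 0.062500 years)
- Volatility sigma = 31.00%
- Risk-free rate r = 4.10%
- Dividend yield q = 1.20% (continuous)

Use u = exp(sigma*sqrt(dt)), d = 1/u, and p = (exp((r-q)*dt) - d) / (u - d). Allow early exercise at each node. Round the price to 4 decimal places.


dt = T/N = 0.062500
u = exp(sigma*sqrt(dt)) = 1.080582; d = 1/u = 0.925427
p = (exp((r-q)*dt) - d) / (u - d) = 0.492327
Discount per step: exp(-r*dt) = 0.997441
Stock lattice S(k, i) with i counting down-moves:
  k=0: S(0,0) = 108.0400
  k=1: S(1,0) = 116.7461; S(1,1) = 99.9831
  k=2: S(2,0) = 126.1538; S(2,1) = 108.0400; S(2,2) = 92.5271
  k=3: S(3,0) = 136.3195; S(3,1) = 116.7461; S(3,2) = 99.9831; S(3,3) = 85.6271
  k=4: S(4,0) = 147.3044; S(4,1) = 126.1538; S(4,2) = 108.0400; S(4,3) = 92.5271; S(4,4) = 79.2416
Terminal payoffs V(N, i) = max(S_T - K, 0):
  V(4,0) = 45.784449; V(4,1) = 24.633766; V(4,2) = 6.520000; V(4,3) = 0.000000; V(4,4) = 0.000000
Backward induction: V(k, i) = exp(-r*dt) * [p * V(k+1, i) + (1-p) * V(k+1, i+1)]; then take max(V_cont, immediate exercise) for American.
  V(3,0) = exp(-r*dt) * [p*45.784449 + (1-p)*24.633766] = 34.957129; exercise = 34.799518; V(3,0) = max -> 34.957129
  V(3,1) = exp(-r*dt) * [p*24.633766 + (1-p)*6.520000] = 15.398390; exercise = 15.226104; V(3,1) = max -> 15.398390
  V(3,2) = exp(-r*dt) * [p*6.520000 + (1-p)*0.000000] = 3.201758; exercise = 0.000000; V(3,2) = max -> 3.201758
  V(3,3) = exp(-r*dt) * [p*0.000000 + (1-p)*0.000000] = 0.000000; exercise = 0.000000; V(3,3) = max -> 0.000000
  V(2,0) = exp(-r*dt) * [p*34.957129 + (1-p)*15.398390] = 24.963636; exercise = 24.633766; V(2,0) = max -> 24.963636
  V(2,1) = exp(-r*dt) * [p*15.398390 + (1-p)*3.201758] = 9.182929; exercise = 6.520000; V(2,1) = max -> 9.182929
  V(2,2) = exp(-r*dt) * [p*3.201758 + (1-p)*0.000000] = 1.572278; exercise = 0.000000; V(2,2) = max -> 1.572278
  V(1,0) = exp(-r*dt) * [p*24.963636 + (1-p)*9.182929] = 16.908815; exercise = 15.226104; V(1,0) = max -> 16.908815
  V(1,1) = exp(-r*dt) * [p*9.182929 + (1-p)*1.572278] = 5.305595; exercise = 0.000000; V(1,1) = max -> 5.305595
  V(0,0) = exp(-r*dt) * [p*16.908815 + (1-p)*5.305595] = 10.989977; exercise = 6.520000; V(0,0) = max -> 10.989977

Answer: Price = V(0,0) = 10.9900


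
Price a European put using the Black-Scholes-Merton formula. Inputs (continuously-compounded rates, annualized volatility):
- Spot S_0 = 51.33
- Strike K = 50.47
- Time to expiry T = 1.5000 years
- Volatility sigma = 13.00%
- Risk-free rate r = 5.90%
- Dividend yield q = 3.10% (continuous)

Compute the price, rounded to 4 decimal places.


d1 = (ln(S/K) + (r - q + 0.5*sigma^2) * T) / (sigma * sqrt(T)) = 0.44952079
d2 = d1 - sigma * sqrt(T) = 0.29030395
exp(-rT) = 0.91530311; exp(-qT) = 0.95456456
P = K * exp(-rT) * N(-d2) - S_0 * exp(-qT) * N(-d1)
N(-d1) = 0.32652801; N(-d2) = 0.38579186
P = 50.4700 * 0.91530311 * 0.38579186 - 51.3300 * 0.95456456 * 0.32652801 = 1.8226

Answer: Price = 1.8226


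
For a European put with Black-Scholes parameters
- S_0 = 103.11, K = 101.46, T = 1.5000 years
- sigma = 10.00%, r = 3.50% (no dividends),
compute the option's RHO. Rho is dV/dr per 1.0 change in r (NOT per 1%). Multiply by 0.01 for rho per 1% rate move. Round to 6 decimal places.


Answer: Rho = -44.598517

Derivation:
d1 = 0.6216131145; d2 = 0.4991386273
phi(d1) = 0.3288544704; exp(-qT) = 1.0000000000; exp(-rT) = 0.9488543211
N(-d2) = 0.3088408635
Rho = -K*T*exp(-rT)*N(-d2) = -101.4600 * 1.5000 * 0.9488543211 * 0.3088408635 = -44.598517


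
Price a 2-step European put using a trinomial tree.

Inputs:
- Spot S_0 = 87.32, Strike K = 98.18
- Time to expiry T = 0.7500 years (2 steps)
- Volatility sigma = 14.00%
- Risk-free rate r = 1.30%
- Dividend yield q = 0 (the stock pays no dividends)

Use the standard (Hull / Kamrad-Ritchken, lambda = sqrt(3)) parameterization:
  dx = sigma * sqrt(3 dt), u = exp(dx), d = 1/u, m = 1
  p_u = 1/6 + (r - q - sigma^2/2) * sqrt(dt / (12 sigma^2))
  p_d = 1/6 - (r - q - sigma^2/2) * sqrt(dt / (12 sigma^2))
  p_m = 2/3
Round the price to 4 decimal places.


Answer: Price = V(0,0) = 11.1684

Derivation:
dt = T/N = 0.375000; dx = sigma*sqrt(3*dt) = 0.148492
u = exp(dx) = 1.160084; d = 1/u = 0.862007
p_u = 0.170707, p_m = 0.666667, p_d = 0.162626
Discount per step: exp(-r*dt) = 0.995137
Stock lattice S(k, j) with j the centered position index:
  k=0: S(0,+0) = 87.3200
  k=1: S(1,-1) = 75.2704; S(1,+0) = 87.3200; S(1,+1) = 101.2985
  k=2: S(2,-2) = 64.8836; S(2,-1) = 75.2704; S(2,+0) = 87.3200; S(2,+1) = 101.2985; S(2,+2) = 117.5148
Terminal payoffs V(N, j) = max(K - S_T, 0):
  V(2,-2) = 33.296414; V(2,-1) = 22.909589; V(2,+0) = 10.860000; V(2,+1) = 0.000000; V(2,+2) = 0.000000
Backward induction: V(k, j) = exp(-r*dt) * [p_u * V(k+1, j+1) + p_m * V(k+1, j) + p_d * V(k+1, j-1)]
  V(1,-1) = exp(-r*dt) * [p_u*10.860000 + p_m*22.909589 + p_d*33.296414] = 22.432181
  V(1,+0) = exp(-r*dt) * [p_u*0.000000 + p_m*10.860000 + p_d*22.909589] = 10.912368
  V(1,+1) = exp(-r*dt) * [p_u*0.000000 + p_m*0.000000 + p_d*10.860000] = 1.757530
  V(0,+0) = exp(-r*dt) * [p_u*1.757530 + p_m*10.912368 + p_d*22.432181] = 11.168414


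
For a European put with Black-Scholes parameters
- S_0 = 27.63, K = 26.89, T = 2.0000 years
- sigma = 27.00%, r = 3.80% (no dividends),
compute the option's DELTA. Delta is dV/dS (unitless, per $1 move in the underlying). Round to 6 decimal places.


d1 = 0.4610537049; d2 = 0.0792160430
phi(d1) = 0.3587161784; exp(-qT) = 1.0000000000; exp(-rT) = 0.9268162066
N(-d1) = 0.3223800375
Delta = -exp(-qT) * N(-d1) = -1.0000000000 * 0.3223800375 = -0.322380

Answer: Delta = -0.322380


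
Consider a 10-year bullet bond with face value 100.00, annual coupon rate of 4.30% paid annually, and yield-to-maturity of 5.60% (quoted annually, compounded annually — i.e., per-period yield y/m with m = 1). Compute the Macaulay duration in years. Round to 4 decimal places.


Coupon per period c = face * coupon_rate / m = 4.300000
Periods per year m = 1; per-period yield y/m = 0.056000
Number of cashflows N = 10
Cashflows (t years, CF_t, discount factor 1/(1+y/m)^(m*t), PV):
  t = 1.0000: CF_t = 4.300000, DF = 0.946970, PV = 4.071970
  t = 2.0000: CF_t = 4.300000, DF = 0.896752, PV = 3.856032
  t = 3.0000: CF_t = 4.300000, DF = 0.849197, PV = 3.651545
  t = 4.0000: CF_t = 4.300000, DF = 0.804163, PV = 3.457903
  t = 5.0000: CF_t = 4.300000, DF = 0.761518, PV = 3.274529
  t = 6.0000: CF_t = 4.300000, DF = 0.721135, PV = 3.100880
  t = 7.0000: CF_t = 4.300000, DF = 0.682893, PV = 2.936439
  t = 8.0000: CF_t = 4.300000, DF = 0.646679, PV = 2.780719
  t = 9.0000: CF_t = 4.300000, DF = 0.612385, PV = 2.633257
  t = 10.0000: CF_t = 104.300000, DF = 0.579910, PV = 60.484644
Price P = sum_t PV_t = 90.247918
Macaulay numerator sum_t t * PV_t:
  t * PV_t at t = 1.0000: 4.071970
  t * PV_t at t = 2.0000: 7.712064
  t * PV_t at t = 3.0000: 10.954636
  t * PV_t at t = 4.0000: 13.831611
  t * PV_t at t = 5.0000: 16.372646
  t * PV_t at t = 6.0000: 18.605279
  t * PV_t at t = 7.0000: 20.555075
  t * PV_t at t = 8.0000: 22.245752
  t * PV_t at t = 9.0000: 23.699310
  t * PV_t at t = 10.0000: 604.846437
Macaulay duration D = (sum_t t * PV_t) / P = 742.894780 / 90.247918 = 8.231711

Answer: Macaulay duration = 8.2317 years


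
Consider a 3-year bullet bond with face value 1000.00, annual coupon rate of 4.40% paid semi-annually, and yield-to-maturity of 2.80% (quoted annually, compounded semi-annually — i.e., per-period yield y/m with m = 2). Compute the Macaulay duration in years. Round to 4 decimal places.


Coupon per period c = face * coupon_rate / m = 22.000000
Periods per year m = 2; per-period yield y/m = 0.014000
Number of cashflows N = 6
Cashflows (t years, CF_t, discount factor 1/(1+y/m)^(m*t), PV):
  t = 0.5000: CF_t = 22.000000, DF = 0.986193, PV = 21.696252
  t = 1.0000: CF_t = 22.000000, DF = 0.972577, PV = 21.396699
  t = 1.5000: CF_t = 22.000000, DF = 0.959149, PV = 21.101281
  t = 2.0000: CF_t = 22.000000, DF = 0.945906, PV = 20.809942
  t = 2.5000: CF_t = 22.000000, DF = 0.932847, PV = 20.522625
  t = 3.0000: CF_t = 1022.000000, DF = 0.919967, PV = 940.206319
Price P = sum_t PV_t = 1045.733118
Macaulay numerator sum_t t * PV_t:
  t * PV_t at t = 0.5000: 10.848126
  t * PV_t at t = 1.0000: 21.396699
  t * PV_t at t = 1.5000: 31.651921
  t * PV_t at t = 2.0000: 41.619883
  t * PV_t at t = 2.5000: 51.306562
  t * PV_t at t = 3.0000: 2820.618958
Macaulay duration D = (sum_t t * PV_t) / P = 2977.442149 / 1045.733118 = 2.847229

Answer: Macaulay duration = 2.8472 years


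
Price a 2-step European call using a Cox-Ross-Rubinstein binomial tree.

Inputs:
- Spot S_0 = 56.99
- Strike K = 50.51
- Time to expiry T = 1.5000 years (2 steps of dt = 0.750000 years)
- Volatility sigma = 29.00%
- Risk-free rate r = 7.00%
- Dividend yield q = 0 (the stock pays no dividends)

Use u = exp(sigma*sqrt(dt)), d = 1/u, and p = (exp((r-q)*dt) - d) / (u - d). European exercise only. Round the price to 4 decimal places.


dt = T/N = 0.750000
u = exp(sigma*sqrt(dt)) = 1.285500; d = 1/u = 0.777908
p = (exp((r-q)*dt) - d) / (u - d) = 0.543734
Discount per step: exp(-r*dt) = 0.948854
Stock lattice S(k, i) with i counting down-moves:
  k=0: S(0,0) = 56.9900
  k=1: S(1,0) = 73.2606; S(1,1) = 44.3330
  k=2: S(2,0) = 94.1765; S(2,1) = 56.9900; S(2,2) = 34.4870
Terminal payoffs V(N, i) = max(S_T - K, 0):
  V(2,0) = 43.666487; V(2,1) = 6.480000; V(2,2) = 0.000000
Backward induction: V(k, i) = exp(-r*dt) * [p * V(k+1, i) + (1-p) * V(k+1, i+1)].
  V(1,0) = exp(-r*dt) * [p*43.666487 + (1-p)*6.480000] = 25.333985
  V(1,1) = exp(-r*dt) * [p*6.480000 + (1-p)*0.000000] = 3.343189
  V(0,0) = exp(-r*dt) * [p*25.333985 + (1-p)*3.343189] = 14.517784

Answer: Price = V(0,0) = 14.5178


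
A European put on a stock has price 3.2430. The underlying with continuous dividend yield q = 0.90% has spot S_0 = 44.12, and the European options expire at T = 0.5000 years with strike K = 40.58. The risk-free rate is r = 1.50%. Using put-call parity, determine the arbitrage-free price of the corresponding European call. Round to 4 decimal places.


Answer: Call price = 6.8881

Derivation:
Put-call parity: C - P = S_0 * exp(-qT) - K * exp(-rT).
S_0 * exp(-qT) = 44.1200 * 0.99551011 = 43.92190605
K * exp(-rT) = 40.5800 * 0.99252805 = 40.27678846
C = P + S*exp(-qT) - K*exp(-rT)
C = 3.2430 + 43.92190605 - 40.27678846 = 6.8881


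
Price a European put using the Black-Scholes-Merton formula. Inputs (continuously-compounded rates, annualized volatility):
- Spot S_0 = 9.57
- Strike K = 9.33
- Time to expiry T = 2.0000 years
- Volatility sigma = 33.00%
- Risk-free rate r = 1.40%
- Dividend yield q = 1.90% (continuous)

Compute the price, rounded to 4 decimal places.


d1 = (ln(S/K) + (r - q + 0.5*sigma^2) * T) / (sigma * sqrt(T)) = 0.26633968
d2 = d1 - sigma * sqrt(T) = -0.20035080
exp(-rT) = 0.97238837; exp(-qT) = 0.96271294
P = K * exp(-rT) * N(-d2) - S_0 * exp(-qT) * N(-d1)
N(-d1) = 0.39498881; N(-d2) = 0.57939688
P = 9.3300 * 0.97238837 * 0.57939688 - 9.5700 * 0.96271294 * 0.39498881 = 1.6174

Answer: Price = 1.6174


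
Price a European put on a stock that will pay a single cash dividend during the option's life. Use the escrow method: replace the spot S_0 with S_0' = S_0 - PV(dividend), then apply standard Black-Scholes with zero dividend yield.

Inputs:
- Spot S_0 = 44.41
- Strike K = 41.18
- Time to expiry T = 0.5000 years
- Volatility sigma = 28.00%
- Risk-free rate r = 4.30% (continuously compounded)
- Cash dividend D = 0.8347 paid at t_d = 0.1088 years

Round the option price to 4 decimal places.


PV(D) = D * exp(-r * t_d) = 0.8347 * 0.99533253 = 0.83080406
S_0' = S_0 - PV(D) = 44.4100 - 0.83080406 = 43.57919594
d1 = (ln(S_0'/K) + (r + sigma^2/2)*T) / (sigma*sqrt(T)) = 0.49359679
d2 = d1 - sigma*sqrt(T) = 0.29560689
exp(-rT) = 0.97872948
N(-d1) = 0.31079549; N(-d2) = 0.38376516
P = K * exp(-rT) * N(-d2) - S_0' * N(-d1) = 41.1800 * 0.97872948 * 0.38376516 - 43.57919594 * 0.31079549 = 1.9231

Answer: Price = 1.9231


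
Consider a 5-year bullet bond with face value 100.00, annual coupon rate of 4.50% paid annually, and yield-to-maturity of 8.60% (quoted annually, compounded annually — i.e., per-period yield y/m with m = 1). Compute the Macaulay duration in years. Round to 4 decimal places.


Coupon per period c = face * coupon_rate / m = 4.500000
Periods per year m = 1; per-period yield y/m = 0.086000
Number of cashflows N = 5
Cashflows (t years, CF_t, discount factor 1/(1+y/m)^(m*t), PV):
  t = 1.0000: CF_t = 4.500000, DF = 0.920810, PV = 4.143646
  t = 2.0000: CF_t = 4.500000, DF = 0.847892, PV = 3.815512
  t = 3.0000: CF_t = 4.500000, DF = 0.780747, PV = 3.513363
  t = 4.0000: CF_t = 4.500000, DF = 0.718920, PV = 3.235141
  t = 5.0000: CF_t = 104.500000, DF = 0.661989, PV = 69.177867
Price P = sum_t PV_t = 83.885529
Macaulay numerator sum_t t * PV_t:
  t * PV_t at t = 1.0000: 4.143646
  t * PV_t at t = 2.0000: 7.631025
  t * PV_t at t = 3.0000: 10.540089
  t * PV_t at t = 4.0000: 12.940564
  t * PV_t at t = 5.0000: 345.889333
Macaulay duration D = (sum_t t * PV_t) / P = 381.144657 / 83.885529 = 4.543628

Answer: Macaulay duration = 4.5436 years


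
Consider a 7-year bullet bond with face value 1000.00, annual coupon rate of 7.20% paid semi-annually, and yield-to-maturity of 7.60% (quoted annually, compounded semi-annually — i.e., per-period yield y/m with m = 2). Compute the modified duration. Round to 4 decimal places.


Coupon per period c = face * coupon_rate / m = 36.000000
Periods per year m = 2; per-period yield y/m = 0.038000
Number of cashflows N = 14
Cashflows (t years, CF_t, discount factor 1/(1+y/m)^(m*t), PV):
  t = 0.5000: CF_t = 36.000000, DF = 0.963391, PV = 34.682081
  t = 1.0000: CF_t = 36.000000, DF = 0.928122, PV = 33.412409
  t = 1.5000: CF_t = 36.000000, DF = 0.894145, PV = 32.189219
  t = 2.0000: CF_t = 36.000000, DF = 0.861411, PV = 31.010808
  t = 2.5000: CF_t = 36.000000, DF = 0.829876, PV = 29.875538
  t = 3.0000: CF_t = 36.000000, DF = 0.799495, PV = 28.781828
  t = 3.5000: CF_t = 36.000000, DF = 0.770227, PV = 27.728158
  t = 4.0000: CF_t = 36.000000, DF = 0.742030, PV = 26.713062
  t = 4.5000: CF_t = 36.000000, DF = 0.714865, PV = 25.735127
  t = 5.0000: CF_t = 36.000000, DF = 0.688694, PV = 24.792993
  t = 5.5000: CF_t = 36.000000, DF = 0.663482, PV = 23.885350
  t = 6.0000: CF_t = 36.000000, DF = 0.639193, PV = 23.010935
  t = 6.5000: CF_t = 36.000000, DF = 0.615793, PV = 22.168530
  t = 7.0000: CF_t = 1036.000000, DF = 0.593249, PV = 614.606015
Price P = sum_t PV_t = 978.592055
First compute Macaulay numerator sum_t t * PV_t:
  t * PV_t at t = 0.5000: 17.341040
  t * PV_t at t = 1.0000: 33.412409
  t * PV_t at t = 1.5000: 48.283829
  t * PV_t at t = 2.0000: 62.021617
  t * PV_t at t = 2.5000: 74.688845
  t * PV_t at t = 3.0000: 86.345485
  t * PV_t at t = 3.5000: 97.048554
  t * PV_t at t = 4.0000: 106.852248
  t * PV_t at t = 4.5000: 115.808072
  t * PV_t at t = 5.0000: 123.964967
  t * PV_t at t = 5.5000: 131.369426
  t * PV_t at t = 6.0000: 138.065608
  t * PV_t at t = 6.5000: 144.095448
  t * PV_t at t = 7.0000: 4302.242105
Macaulay duration D = 5481.539653 / 978.592055 = 5.601455
Modified duration = D / (1 + y/m) = 5.601455 / (1 + 0.038000) = 5.396392

Answer: Modified duration = 5.3964


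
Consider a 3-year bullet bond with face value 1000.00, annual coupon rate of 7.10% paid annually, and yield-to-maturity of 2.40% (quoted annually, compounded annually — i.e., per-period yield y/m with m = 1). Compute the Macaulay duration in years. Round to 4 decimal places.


Answer: Macaulay duration = 2.8181 years

Derivation:
Coupon per period c = face * coupon_rate / m = 71.000000
Periods per year m = 1; per-period yield y/m = 0.024000
Number of cashflows N = 3
Cashflows (t years, CF_t, discount factor 1/(1+y/m)^(m*t), PV):
  t = 1.0000: CF_t = 71.000000, DF = 0.976562, PV = 69.335938
  t = 2.0000: CF_t = 71.000000, DF = 0.953674, PV = 67.710876
  t = 3.0000: CF_t = 1071.000000, DF = 0.931323, PV = 997.446477
Price P = sum_t PV_t = 1134.493291
Macaulay numerator sum_t t * PV_t:
  t * PV_t at t = 1.0000: 69.335938
  t * PV_t at t = 2.0000: 135.421753
  t * PV_t at t = 3.0000: 2992.339432
Macaulay duration D = (sum_t t * PV_t) / P = 3197.097123 / 1134.493291 = 2.818084


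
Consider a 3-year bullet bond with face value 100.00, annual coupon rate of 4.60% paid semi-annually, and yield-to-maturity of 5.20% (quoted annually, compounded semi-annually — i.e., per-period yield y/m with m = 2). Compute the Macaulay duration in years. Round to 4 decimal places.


Coupon per period c = face * coupon_rate / m = 2.300000
Periods per year m = 2; per-period yield y/m = 0.026000
Number of cashflows N = 6
Cashflows (t years, CF_t, discount factor 1/(1+y/m)^(m*t), PV):
  t = 0.5000: CF_t = 2.300000, DF = 0.974659, PV = 2.241715
  t = 1.0000: CF_t = 2.300000, DF = 0.949960, PV = 2.184908
  t = 1.5000: CF_t = 2.300000, DF = 0.925887, PV = 2.129540
  t = 2.0000: CF_t = 2.300000, DF = 0.902424, PV = 2.075575
  t = 2.5000: CF_t = 2.300000, DF = 0.879555, PV = 2.022977
  t = 3.0000: CF_t = 102.300000, DF = 0.857266, PV = 87.698359
Price P = sum_t PV_t = 98.353075
Macaulay numerator sum_t t * PV_t:
  t * PV_t at t = 0.5000: 1.120858
  t * PV_t at t = 1.0000: 2.184908
  t * PV_t at t = 1.5000: 3.194310
  t * PV_t at t = 2.0000: 4.151150
  t * PV_t at t = 2.5000: 5.057444
  t * PV_t at t = 3.0000: 263.095078
Macaulay duration D = (sum_t t * PV_t) / P = 278.803747 / 98.353075 = 2.834723

Answer: Macaulay duration = 2.8347 years


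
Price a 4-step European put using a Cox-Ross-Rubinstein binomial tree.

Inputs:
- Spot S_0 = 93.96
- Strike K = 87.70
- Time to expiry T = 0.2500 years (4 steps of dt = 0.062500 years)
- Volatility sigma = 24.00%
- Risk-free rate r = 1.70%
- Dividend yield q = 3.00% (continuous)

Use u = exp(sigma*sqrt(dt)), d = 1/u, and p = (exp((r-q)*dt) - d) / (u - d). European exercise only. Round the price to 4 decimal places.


Answer: Price = V(0,0) = 2.1985

Derivation:
dt = T/N = 0.062500
u = exp(sigma*sqrt(dt)) = 1.061837; d = 1/u = 0.941765
p = (exp((r-q)*dt) - d) / (u - d) = 0.478240
Discount per step: exp(-r*dt) = 0.998938
Stock lattice S(k, i) with i counting down-moves:
  k=0: S(0,0) = 93.9600
  k=1: S(1,0) = 99.7702; S(1,1) = 88.4882
  k=2: S(2,0) = 105.9396; S(2,1) = 93.9600; S(2,2) = 83.3350
  k=3: S(3,0) = 112.4905; S(3,1) = 99.7702; S(3,2) = 88.4882; S(3,3) = 78.4820
  k=4: S(4,0) = 119.4466; S(4,1) = 105.9396; S(4,2) = 93.9600; S(4,3) = 83.3350; S(4,4) = 73.9116
Terminal payoffs V(N, i) = max(K - S_T, 0):
  V(4,0) = 0.000000; V(4,1) = 0.000000; V(4,2) = 0.000000; V(4,3) = 4.364956; V(4,4) = 13.788446
Backward induction: V(k, i) = exp(-r*dt) * [p * V(k+1, i) + (1-p) * V(k+1, i+1)].
  V(3,0) = exp(-r*dt) * [p*0.000000 + (1-p)*0.000000] = 0.000000
  V(3,1) = exp(-r*dt) * [p*0.000000 + (1-p)*0.000000] = 0.000000
  V(3,2) = exp(-r*dt) * [p*0.000000 + (1-p)*4.364956] = 2.275039
  V(3,3) = exp(-r*dt) * [p*4.364956 + (1-p)*13.788446] = 9.271895
  V(2,0) = exp(-r*dt) * [p*0.000000 + (1-p)*0.000000] = 0.000000
  V(2,1) = exp(-r*dt) * [p*0.000000 + (1-p)*2.275039] = 1.185763
  V(2,2) = exp(-r*dt) * [p*2.275039 + (1-p)*9.271895] = 5.919422
  V(1,0) = exp(-r*dt) * [p*0.000000 + (1-p)*1.185763] = 0.618026
  V(1,1) = exp(-r*dt) * [p*1.185763 + (1-p)*5.919422] = 3.651713
  V(0,0) = exp(-r*dt) * [p*0.618026 + (1-p)*3.651713] = 2.198544
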